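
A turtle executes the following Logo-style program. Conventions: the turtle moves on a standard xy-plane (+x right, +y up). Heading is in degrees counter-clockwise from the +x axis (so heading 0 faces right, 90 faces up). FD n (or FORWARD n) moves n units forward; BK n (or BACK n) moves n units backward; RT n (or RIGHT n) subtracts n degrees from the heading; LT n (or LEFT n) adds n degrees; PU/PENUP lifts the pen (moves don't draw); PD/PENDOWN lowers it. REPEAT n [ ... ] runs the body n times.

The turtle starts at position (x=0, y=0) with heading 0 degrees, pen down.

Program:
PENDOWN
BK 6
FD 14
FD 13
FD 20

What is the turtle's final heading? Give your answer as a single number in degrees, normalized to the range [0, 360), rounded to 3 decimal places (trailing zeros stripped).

Answer: 0

Derivation:
Executing turtle program step by step:
Start: pos=(0,0), heading=0, pen down
PD: pen down
BK 6: (0,0) -> (-6,0) [heading=0, draw]
FD 14: (-6,0) -> (8,0) [heading=0, draw]
FD 13: (8,0) -> (21,0) [heading=0, draw]
FD 20: (21,0) -> (41,0) [heading=0, draw]
Final: pos=(41,0), heading=0, 4 segment(s) drawn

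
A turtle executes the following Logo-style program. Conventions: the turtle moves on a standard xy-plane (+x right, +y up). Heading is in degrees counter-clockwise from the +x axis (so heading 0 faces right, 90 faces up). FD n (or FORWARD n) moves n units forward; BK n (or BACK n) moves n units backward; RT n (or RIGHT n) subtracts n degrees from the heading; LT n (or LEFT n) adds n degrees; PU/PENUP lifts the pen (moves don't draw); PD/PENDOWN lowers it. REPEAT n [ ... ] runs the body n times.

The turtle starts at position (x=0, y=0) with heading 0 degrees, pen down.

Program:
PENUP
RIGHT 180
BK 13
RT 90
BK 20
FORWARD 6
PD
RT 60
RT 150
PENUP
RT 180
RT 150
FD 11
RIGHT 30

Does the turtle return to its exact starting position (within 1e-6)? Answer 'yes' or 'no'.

Answer: no

Derivation:
Executing turtle program step by step:
Start: pos=(0,0), heading=0, pen down
PU: pen up
RT 180: heading 0 -> 180
BK 13: (0,0) -> (13,0) [heading=180, move]
RT 90: heading 180 -> 90
BK 20: (13,0) -> (13,-20) [heading=90, move]
FD 6: (13,-20) -> (13,-14) [heading=90, move]
PD: pen down
RT 60: heading 90 -> 30
RT 150: heading 30 -> 240
PU: pen up
RT 180: heading 240 -> 60
RT 150: heading 60 -> 270
FD 11: (13,-14) -> (13,-25) [heading=270, move]
RT 30: heading 270 -> 240
Final: pos=(13,-25), heading=240, 0 segment(s) drawn

Start position: (0, 0)
Final position: (13, -25)
Distance = 28.178; >= 1e-6 -> NOT closed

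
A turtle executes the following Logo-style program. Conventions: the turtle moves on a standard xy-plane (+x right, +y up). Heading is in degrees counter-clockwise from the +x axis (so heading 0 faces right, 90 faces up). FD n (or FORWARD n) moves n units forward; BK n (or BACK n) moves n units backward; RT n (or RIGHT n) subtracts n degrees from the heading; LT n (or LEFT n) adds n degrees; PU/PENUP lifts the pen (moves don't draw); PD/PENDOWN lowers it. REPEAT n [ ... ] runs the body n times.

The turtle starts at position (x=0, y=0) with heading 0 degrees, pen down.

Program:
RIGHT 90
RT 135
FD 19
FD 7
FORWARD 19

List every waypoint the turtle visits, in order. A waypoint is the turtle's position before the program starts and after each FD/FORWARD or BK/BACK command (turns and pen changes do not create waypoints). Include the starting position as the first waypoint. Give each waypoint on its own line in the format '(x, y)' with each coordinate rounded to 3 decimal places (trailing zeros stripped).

Answer: (0, 0)
(-13.435, 13.435)
(-18.385, 18.385)
(-31.82, 31.82)

Derivation:
Executing turtle program step by step:
Start: pos=(0,0), heading=0, pen down
RT 90: heading 0 -> 270
RT 135: heading 270 -> 135
FD 19: (0,0) -> (-13.435,13.435) [heading=135, draw]
FD 7: (-13.435,13.435) -> (-18.385,18.385) [heading=135, draw]
FD 19: (-18.385,18.385) -> (-31.82,31.82) [heading=135, draw]
Final: pos=(-31.82,31.82), heading=135, 3 segment(s) drawn
Waypoints (4 total):
(0, 0)
(-13.435, 13.435)
(-18.385, 18.385)
(-31.82, 31.82)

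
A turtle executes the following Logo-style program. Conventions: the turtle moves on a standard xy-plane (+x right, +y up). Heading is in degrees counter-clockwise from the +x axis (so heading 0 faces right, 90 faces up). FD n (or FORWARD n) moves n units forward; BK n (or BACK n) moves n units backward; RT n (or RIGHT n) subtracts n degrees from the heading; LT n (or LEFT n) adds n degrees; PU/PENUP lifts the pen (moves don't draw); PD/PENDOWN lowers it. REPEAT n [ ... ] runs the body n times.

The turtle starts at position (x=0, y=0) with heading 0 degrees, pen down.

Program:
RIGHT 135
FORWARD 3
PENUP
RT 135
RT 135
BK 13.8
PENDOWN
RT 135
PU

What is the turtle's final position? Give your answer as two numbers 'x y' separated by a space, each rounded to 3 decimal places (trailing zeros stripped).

Executing turtle program step by step:
Start: pos=(0,0), heading=0, pen down
RT 135: heading 0 -> 225
FD 3: (0,0) -> (-2.121,-2.121) [heading=225, draw]
PU: pen up
RT 135: heading 225 -> 90
RT 135: heading 90 -> 315
BK 13.8: (-2.121,-2.121) -> (-11.879,7.637) [heading=315, move]
PD: pen down
RT 135: heading 315 -> 180
PU: pen up
Final: pos=(-11.879,7.637), heading=180, 1 segment(s) drawn

Answer: -11.879 7.637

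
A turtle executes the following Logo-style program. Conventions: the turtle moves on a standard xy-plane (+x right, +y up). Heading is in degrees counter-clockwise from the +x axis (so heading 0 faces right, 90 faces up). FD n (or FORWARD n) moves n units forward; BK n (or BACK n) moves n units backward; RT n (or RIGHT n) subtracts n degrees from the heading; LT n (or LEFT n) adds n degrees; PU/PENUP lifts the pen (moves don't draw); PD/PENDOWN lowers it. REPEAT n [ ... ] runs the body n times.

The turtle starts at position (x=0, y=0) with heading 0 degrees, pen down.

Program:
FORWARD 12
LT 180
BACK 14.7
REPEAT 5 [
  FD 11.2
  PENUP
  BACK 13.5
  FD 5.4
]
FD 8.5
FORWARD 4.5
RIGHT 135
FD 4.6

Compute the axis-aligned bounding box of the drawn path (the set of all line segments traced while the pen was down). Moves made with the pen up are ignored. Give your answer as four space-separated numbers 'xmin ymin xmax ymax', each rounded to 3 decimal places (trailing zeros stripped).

Answer: 0 0 26.7 0

Derivation:
Executing turtle program step by step:
Start: pos=(0,0), heading=0, pen down
FD 12: (0,0) -> (12,0) [heading=0, draw]
LT 180: heading 0 -> 180
BK 14.7: (12,0) -> (26.7,0) [heading=180, draw]
REPEAT 5 [
  -- iteration 1/5 --
  FD 11.2: (26.7,0) -> (15.5,0) [heading=180, draw]
  PU: pen up
  BK 13.5: (15.5,0) -> (29,0) [heading=180, move]
  FD 5.4: (29,0) -> (23.6,0) [heading=180, move]
  -- iteration 2/5 --
  FD 11.2: (23.6,0) -> (12.4,0) [heading=180, move]
  PU: pen up
  BK 13.5: (12.4,0) -> (25.9,0) [heading=180, move]
  FD 5.4: (25.9,0) -> (20.5,0) [heading=180, move]
  -- iteration 3/5 --
  FD 11.2: (20.5,0) -> (9.3,0) [heading=180, move]
  PU: pen up
  BK 13.5: (9.3,0) -> (22.8,0) [heading=180, move]
  FD 5.4: (22.8,0) -> (17.4,0) [heading=180, move]
  -- iteration 4/5 --
  FD 11.2: (17.4,0) -> (6.2,0) [heading=180, move]
  PU: pen up
  BK 13.5: (6.2,0) -> (19.7,0) [heading=180, move]
  FD 5.4: (19.7,0) -> (14.3,0) [heading=180, move]
  -- iteration 5/5 --
  FD 11.2: (14.3,0) -> (3.1,0) [heading=180, move]
  PU: pen up
  BK 13.5: (3.1,0) -> (16.6,0) [heading=180, move]
  FD 5.4: (16.6,0) -> (11.2,0) [heading=180, move]
]
FD 8.5: (11.2,0) -> (2.7,0) [heading=180, move]
FD 4.5: (2.7,0) -> (-1.8,0) [heading=180, move]
RT 135: heading 180 -> 45
FD 4.6: (-1.8,0) -> (1.453,3.253) [heading=45, move]
Final: pos=(1.453,3.253), heading=45, 3 segment(s) drawn

Segment endpoints: x in {0, 12, 15.5, 26.7}, y in {0, 0, 0}
xmin=0, ymin=0, xmax=26.7, ymax=0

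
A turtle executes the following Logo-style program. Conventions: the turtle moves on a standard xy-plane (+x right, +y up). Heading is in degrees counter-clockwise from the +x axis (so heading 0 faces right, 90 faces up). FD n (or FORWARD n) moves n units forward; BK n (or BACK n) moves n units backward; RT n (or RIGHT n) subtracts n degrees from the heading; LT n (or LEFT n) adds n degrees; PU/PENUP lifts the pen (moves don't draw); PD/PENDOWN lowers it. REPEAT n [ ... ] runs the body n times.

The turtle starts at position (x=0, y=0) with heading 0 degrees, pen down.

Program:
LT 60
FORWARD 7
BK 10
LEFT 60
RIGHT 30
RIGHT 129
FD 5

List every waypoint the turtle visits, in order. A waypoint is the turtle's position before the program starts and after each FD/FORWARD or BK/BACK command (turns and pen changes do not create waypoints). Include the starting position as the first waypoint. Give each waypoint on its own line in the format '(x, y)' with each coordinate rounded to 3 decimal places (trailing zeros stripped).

Answer: (0, 0)
(3.5, 6.062)
(-1.5, -2.598)
(2.386, -5.745)

Derivation:
Executing turtle program step by step:
Start: pos=(0,0), heading=0, pen down
LT 60: heading 0 -> 60
FD 7: (0,0) -> (3.5,6.062) [heading=60, draw]
BK 10: (3.5,6.062) -> (-1.5,-2.598) [heading=60, draw]
LT 60: heading 60 -> 120
RT 30: heading 120 -> 90
RT 129: heading 90 -> 321
FD 5: (-1.5,-2.598) -> (2.386,-5.745) [heading=321, draw]
Final: pos=(2.386,-5.745), heading=321, 3 segment(s) drawn
Waypoints (4 total):
(0, 0)
(3.5, 6.062)
(-1.5, -2.598)
(2.386, -5.745)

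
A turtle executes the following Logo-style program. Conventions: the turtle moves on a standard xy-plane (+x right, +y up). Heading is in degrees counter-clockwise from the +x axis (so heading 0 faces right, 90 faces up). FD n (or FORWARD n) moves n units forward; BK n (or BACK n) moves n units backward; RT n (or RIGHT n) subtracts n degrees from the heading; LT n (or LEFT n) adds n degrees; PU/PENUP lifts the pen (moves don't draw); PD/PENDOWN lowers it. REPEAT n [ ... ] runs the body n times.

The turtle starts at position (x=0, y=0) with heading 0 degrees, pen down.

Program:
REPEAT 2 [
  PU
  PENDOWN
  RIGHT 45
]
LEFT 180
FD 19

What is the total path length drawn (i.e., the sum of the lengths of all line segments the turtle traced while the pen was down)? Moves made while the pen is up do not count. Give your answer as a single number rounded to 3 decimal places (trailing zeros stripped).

Answer: 19

Derivation:
Executing turtle program step by step:
Start: pos=(0,0), heading=0, pen down
REPEAT 2 [
  -- iteration 1/2 --
  PU: pen up
  PD: pen down
  RT 45: heading 0 -> 315
  -- iteration 2/2 --
  PU: pen up
  PD: pen down
  RT 45: heading 315 -> 270
]
LT 180: heading 270 -> 90
FD 19: (0,0) -> (0,19) [heading=90, draw]
Final: pos=(0,19), heading=90, 1 segment(s) drawn

Segment lengths:
  seg 1: (0,0) -> (0,19), length = 19
Total = 19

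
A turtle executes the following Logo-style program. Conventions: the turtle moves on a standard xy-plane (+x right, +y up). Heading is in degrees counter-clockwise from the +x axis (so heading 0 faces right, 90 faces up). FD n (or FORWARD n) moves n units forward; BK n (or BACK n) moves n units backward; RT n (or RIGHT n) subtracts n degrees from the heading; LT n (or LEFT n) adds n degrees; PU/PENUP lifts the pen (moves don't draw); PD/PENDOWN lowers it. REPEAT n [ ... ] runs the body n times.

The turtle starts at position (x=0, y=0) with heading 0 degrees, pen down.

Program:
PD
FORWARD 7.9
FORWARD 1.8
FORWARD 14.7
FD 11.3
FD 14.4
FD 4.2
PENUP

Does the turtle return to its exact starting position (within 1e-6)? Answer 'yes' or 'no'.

Answer: no

Derivation:
Executing turtle program step by step:
Start: pos=(0,0), heading=0, pen down
PD: pen down
FD 7.9: (0,0) -> (7.9,0) [heading=0, draw]
FD 1.8: (7.9,0) -> (9.7,0) [heading=0, draw]
FD 14.7: (9.7,0) -> (24.4,0) [heading=0, draw]
FD 11.3: (24.4,0) -> (35.7,0) [heading=0, draw]
FD 14.4: (35.7,0) -> (50.1,0) [heading=0, draw]
FD 4.2: (50.1,0) -> (54.3,0) [heading=0, draw]
PU: pen up
Final: pos=(54.3,0), heading=0, 6 segment(s) drawn

Start position: (0, 0)
Final position: (54.3, 0)
Distance = 54.3; >= 1e-6 -> NOT closed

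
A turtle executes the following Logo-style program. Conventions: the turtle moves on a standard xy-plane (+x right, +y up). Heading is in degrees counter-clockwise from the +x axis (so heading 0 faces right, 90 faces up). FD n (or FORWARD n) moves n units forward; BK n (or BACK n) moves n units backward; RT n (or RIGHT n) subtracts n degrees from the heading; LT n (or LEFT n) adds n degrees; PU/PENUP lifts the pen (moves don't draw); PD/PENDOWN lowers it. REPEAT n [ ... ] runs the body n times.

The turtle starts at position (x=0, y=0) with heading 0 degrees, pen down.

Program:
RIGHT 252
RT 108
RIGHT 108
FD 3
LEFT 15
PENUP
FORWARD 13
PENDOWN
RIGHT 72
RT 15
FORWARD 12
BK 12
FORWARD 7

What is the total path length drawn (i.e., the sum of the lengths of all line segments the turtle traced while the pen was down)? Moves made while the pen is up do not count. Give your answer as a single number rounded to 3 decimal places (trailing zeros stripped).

Executing turtle program step by step:
Start: pos=(0,0), heading=0, pen down
RT 252: heading 0 -> 108
RT 108: heading 108 -> 0
RT 108: heading 0 -> 252
FD 3: (0,0) -> (-0.927,-2.853) [heading=252, draw]
LT 15: heading 252 -> 267
PU: pen up
FD 13: (-0.927,-2.853) -> (-1.607,-15.835) [heading=267, move]
PD: pen down
RT 72: heading 267 -> 195
RT 15: heading 195 -> 180
FD 12: (-1.607,-15.835) -> (-13.607,-15.835) [heading=180, draw]
BK 12: (-13.607,-15.835) -> (-1.607,-15.835) [heading=180, draw]
FD 7: (-1.607,-15.835) -> (-8.607,-15.835) [heading=180, draw]
Final: pos=(-8.607,-15.835), heading=180, 4 segment(s) drawn

Segment lengths:
  seg 1: (0,0) -> (-0.927,-2.853), length = 3
  seg 2: (-1.607,-15.835) -> (-13.607,-15.835), length = 12
  seg 3: (-13.607,-15.835) -> (-1.607,-15.835), length = 12
  seg 4: (-1.607,-15.835) -> (-8.607,-15.835), length = 7
Total = 34

Answer: 34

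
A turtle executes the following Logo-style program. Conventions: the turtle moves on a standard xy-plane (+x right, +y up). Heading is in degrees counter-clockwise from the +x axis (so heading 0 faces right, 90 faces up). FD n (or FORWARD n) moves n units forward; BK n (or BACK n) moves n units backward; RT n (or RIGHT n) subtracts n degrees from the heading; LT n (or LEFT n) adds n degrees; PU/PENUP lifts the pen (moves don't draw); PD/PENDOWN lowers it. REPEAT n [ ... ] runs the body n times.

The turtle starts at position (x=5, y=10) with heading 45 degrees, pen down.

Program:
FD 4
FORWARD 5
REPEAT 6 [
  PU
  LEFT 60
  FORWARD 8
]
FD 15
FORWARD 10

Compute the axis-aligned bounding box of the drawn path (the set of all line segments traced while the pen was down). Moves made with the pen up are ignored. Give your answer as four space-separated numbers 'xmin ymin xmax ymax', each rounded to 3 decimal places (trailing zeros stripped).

Executing turtle program step by step:
Start: pos=(5,10), heading=45, pen down
FD 4: (5,10) -> (7.828,12.828) [heading=45, draw]
FD 5: (7.828,12.828) -> (11.364,16.364) [heading=45, draw]
REPEAT 6 [
  -- iteration 1/6 --
  PU: pen up
  LT 60: heading 45 -> 105
  FD 8: (11.364,16.364) -> (9.293,24.091) [heading=105, move]
  -- iteration 2/6 --
  PU: pen up
  LT 60: heading 105 -> 165
  FD 8: (9.293,24.091) -> (1.566,26.162) [heading=165, move]
  -- iteration 3/6 --
  PU: pen up
  LT 60: heading 165 -> 225
  FD 8: (1.566,26.162) -> (-4.091,20.505) [heading=225, move]
  -- iteration 4/6 --
  PU: pen up
  LT 60: heading 225 -> 285
  FD 8: (-4.091,20.505) -> (-2.02,12.778) [heading=285, move]
  -- iteration 5/6 --
  PU: pen up
  LT 60: heading 285 -> 345
  FD 8: (-2.02,12.778) -> (5.707,10.707) [heading=345, move]
  -- iteration 6/6 --
  PU: pen up
  LT 60: heading 345 -> 45
  FD 8: (5.707,10.707) -> (11.364,16.364) [heading=45, move]
]
FD 15: (11.364,16.364) -> (21.971,26.971) [heading=45, move]
FD 10: (21.971,26.971) -> (29.042,34.042) [heading=45, move]
Final: pos=(29.042,34.042), heading=45, 2 segment(s) drawn

Segment endpoints: x in {5, 7.828, 11.364}, y in {10, 12.828, 16.364}
xmin=5, ymin=10, xmax=11.364, ymax=16.364

Answer: 5 10 11.364 16.364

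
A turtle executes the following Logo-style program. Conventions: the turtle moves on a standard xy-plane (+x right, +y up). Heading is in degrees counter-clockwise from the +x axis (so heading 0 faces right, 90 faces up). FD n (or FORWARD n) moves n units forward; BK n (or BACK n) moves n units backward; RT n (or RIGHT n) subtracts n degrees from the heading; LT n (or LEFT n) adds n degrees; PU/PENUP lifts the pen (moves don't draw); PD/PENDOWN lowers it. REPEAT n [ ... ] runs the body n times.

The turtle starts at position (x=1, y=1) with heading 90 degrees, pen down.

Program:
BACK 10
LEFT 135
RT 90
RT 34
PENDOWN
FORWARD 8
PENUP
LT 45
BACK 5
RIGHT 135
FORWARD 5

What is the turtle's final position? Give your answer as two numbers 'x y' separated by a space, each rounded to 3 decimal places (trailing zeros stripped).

Answer: 8.527 -2.989

Derivation:
Executing turtle program step by step:
Start: pos=(1,1), heading=90, pen down
BK 10: (1,1) -> (1,-9) [heading=90, draw]
LT 135: heading 90 -> 225
RT 90: heading 225 -> 135
RT 34: heading 135 -> 101
PD: pen down
FD 8: (1,-9) -> (-0.526,-1.147) [heading=101, draw]
PU: pen up
LT 45: heading 101 -> 146
BK 5: (-0.526,-1.147) -> (3.619,-3.943) [heading=146, move]
RT 135: heading 146 -> 11
FD 5: (3.619,-3.943) -> (8.527,-2.989) [heading=11, move]
Final: pos=(8.527,-2.989), heading=11, 2 segment(s) drawn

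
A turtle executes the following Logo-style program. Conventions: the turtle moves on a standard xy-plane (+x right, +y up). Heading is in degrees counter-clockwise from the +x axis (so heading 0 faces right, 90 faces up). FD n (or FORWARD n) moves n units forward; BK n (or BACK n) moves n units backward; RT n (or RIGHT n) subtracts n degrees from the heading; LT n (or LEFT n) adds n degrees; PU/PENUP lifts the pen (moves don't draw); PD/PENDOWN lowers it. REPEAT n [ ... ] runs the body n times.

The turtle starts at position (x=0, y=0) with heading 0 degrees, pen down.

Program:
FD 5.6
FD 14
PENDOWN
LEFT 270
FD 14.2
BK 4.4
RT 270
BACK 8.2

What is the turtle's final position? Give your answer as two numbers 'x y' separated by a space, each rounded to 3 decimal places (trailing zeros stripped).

Executing turtle program step by step:
Start: pos=(0,0), heading=0, pen down
FD 5.6: (0,0) -> (5.6,0) [heading=0, draw]
FD 14: (5.6,0) -> (19.6,0) [heading=0, draw]
PD: pen down
LT 270: heading 0 -> 270
FD 14.2: (19.6,0) -> (19.6,-14.2) [heading=270, draw]
BK 4.4: (19.6,-14.2) -> (19.6,-9.8) [heading=270, draw]
RT 270: heading 270 -> 0
BK 8.2: (19.6,-9.8) -> (11.4,-9.8) [heading=0, draw]
Final: pos=(11.4,-9.8), heading=0, 5 segment(s) drawn

Answer: 11.4 -9.8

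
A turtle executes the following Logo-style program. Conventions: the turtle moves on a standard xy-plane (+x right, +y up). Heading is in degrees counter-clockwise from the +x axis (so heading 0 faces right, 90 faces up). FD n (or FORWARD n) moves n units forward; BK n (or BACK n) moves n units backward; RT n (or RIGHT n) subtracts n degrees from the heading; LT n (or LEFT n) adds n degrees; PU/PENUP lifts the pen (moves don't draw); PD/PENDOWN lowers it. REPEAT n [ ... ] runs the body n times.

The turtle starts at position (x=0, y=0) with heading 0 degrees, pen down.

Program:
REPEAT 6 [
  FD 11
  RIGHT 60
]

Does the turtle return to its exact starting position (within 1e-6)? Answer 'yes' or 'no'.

Answer: yes

Derivation:
Executing turtle program step by step:
Start: pos=(0,0), heading=0, pen down
REPEAT 6 [
  -- iteration 1/6 --
  FD 11: (0,0) -> (11,0) [heading=0, draw]
  RT 60: heading 0 -> 300
  -- iteration 2/6 --
  FD 11: (11,0) -> (16.5,-9.526) [heading=300, draw]
  RT 60: heading 300 -> 240
  -- iteration 3/6 --
  FD 11: (16.5,-9.526) -> (11,-19.053) [heading=240, draw]
  RT 60: heading 240 -> 180
  -- iteration 4/6 --
  FD 11: (11,-19.053) -> (0,-19.053) [heading=180, draw]
  RT 60: heading 180 -> 120
  -- iteration 5/6 --
  FD 11: (0,-19.053) -> (-5.5,-9.526) [heading=120, draw]
  RT 60: heading 120 -> 60
  -- iteration 6/6 --
  FD 11: (-5.5,-9.526) -> (0,0) [heading=60, draw]
  RT 60: heading 60 -> 0
]
Final: pos=(0,0), heading=0, 6 segment(s) drawn

Start position: (0, 0)
Final position: (0, 0)
Distance = 0; < 1e-6 -> CLOSED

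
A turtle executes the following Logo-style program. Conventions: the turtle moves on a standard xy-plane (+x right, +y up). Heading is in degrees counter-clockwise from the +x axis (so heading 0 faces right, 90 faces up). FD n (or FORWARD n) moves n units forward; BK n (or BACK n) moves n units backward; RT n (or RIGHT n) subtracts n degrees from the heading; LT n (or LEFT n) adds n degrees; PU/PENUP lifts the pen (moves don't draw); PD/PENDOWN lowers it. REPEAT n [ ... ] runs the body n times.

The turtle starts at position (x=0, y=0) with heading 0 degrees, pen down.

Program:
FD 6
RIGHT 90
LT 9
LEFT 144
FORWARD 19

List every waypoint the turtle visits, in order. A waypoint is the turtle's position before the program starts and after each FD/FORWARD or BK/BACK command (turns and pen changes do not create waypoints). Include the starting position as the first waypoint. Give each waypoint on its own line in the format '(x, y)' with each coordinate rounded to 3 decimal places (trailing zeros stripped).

Executing turtle program step by step:
Start: pos=(0,0), heading=0, pen down
FD 6: (0,0) -> (6,0) [heading=0, draw]
RT 90: heading 0 -> 270
LT 9: heading 270 -> 279
LT 144: heading 279 -> 63
FD 19: (6,0) -> (14.626,16.929) [heading=63, draw]
Final: pos=(14.626,16.929), heading=63, 2 segment(s) drawn
Waypoints (3 total):
(0, 0)
(6, 0)
(14.626, 16.929)

Answer: (0, 0)
(6, 0)
(14.626, 16.929)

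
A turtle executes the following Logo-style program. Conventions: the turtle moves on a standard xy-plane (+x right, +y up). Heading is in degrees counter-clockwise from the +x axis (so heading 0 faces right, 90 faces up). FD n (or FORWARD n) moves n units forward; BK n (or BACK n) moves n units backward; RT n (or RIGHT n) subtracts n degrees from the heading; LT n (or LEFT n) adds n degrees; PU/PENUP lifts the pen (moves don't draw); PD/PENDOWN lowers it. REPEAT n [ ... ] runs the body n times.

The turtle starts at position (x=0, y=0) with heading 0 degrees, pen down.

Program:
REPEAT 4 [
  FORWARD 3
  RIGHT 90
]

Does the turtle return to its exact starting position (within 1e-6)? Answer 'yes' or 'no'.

Executing turtle program step by step:
Start: pos=(0,0), heading=0, pen down
REPEAT 4 [
  -- iteration 1/4 --
  FD 3: (0,0) -> (3,0) [heading=0, draw]
  RT 90: heading 0 -> 270
  -- iteration 2/4 --
  FD 3: (3,0) -> (3,-3) [heading=270, draw]
  RT 90: heading 270 -> 180
  -- iteration 3/4 --
  FD 3: (3,-3) -> (0,-3) [heading=180, draw]
  RT 90: heading 180 -> 90
  -- iteration 4/4 --
  FD 3: (0,-3) -> (0,0) [heading=90, draw]
  RT 90: heading 90 -> 0
]
Final: pos=(0,0), heading=0, 4 segment(s) drawn

Start position: (0, 0)
Final position: (0, 0)
Distance = 0; < 1e-6 -> CLOSED

Answer: yes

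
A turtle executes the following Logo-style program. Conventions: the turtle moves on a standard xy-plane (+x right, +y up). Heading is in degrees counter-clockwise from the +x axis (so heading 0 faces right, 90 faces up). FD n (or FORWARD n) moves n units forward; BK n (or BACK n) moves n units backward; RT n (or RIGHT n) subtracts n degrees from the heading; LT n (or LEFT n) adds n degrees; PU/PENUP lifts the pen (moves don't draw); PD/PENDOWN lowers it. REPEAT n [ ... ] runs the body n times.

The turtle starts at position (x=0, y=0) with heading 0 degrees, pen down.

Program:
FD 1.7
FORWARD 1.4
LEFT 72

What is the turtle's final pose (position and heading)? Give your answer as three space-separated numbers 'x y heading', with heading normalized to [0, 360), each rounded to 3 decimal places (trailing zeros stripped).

Executing turtle program step by step:
Start: pos=(0,0), heading=0, pen down
FD 1.7: (0,0) -> (1.7,0) [heading=0, draw]
FD 1.4: (1.7,0) -> (3.1,0) [heading=0, draw]
LT 72: heading 0 -> 72
Final: pos=(3.1,0), heading=72, 2 segment(s) drawn

Answer: 3.1 0 72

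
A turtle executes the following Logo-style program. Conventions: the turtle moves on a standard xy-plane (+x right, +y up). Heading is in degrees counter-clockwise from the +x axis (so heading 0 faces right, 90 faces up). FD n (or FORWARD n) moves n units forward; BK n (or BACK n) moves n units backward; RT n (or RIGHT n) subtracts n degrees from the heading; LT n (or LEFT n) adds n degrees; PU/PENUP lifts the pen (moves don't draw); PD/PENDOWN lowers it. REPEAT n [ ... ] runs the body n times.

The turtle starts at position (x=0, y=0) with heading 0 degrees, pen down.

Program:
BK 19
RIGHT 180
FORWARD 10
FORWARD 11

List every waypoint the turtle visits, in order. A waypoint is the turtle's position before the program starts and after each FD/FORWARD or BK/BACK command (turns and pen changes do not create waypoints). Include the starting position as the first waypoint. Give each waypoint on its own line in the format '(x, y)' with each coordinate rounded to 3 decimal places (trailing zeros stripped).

Executing turtle program step by step:
Start: pos=(0,0), heading=0, pen down
BK 19: (0,0) -> (-19,0) [heading=0, draw]
RT 180: heading 0 -> 180
FD 10: (-19,0) -> (-29,0) [heading=180, draw]
FD 11: (-29,0) -> (-40,0) [heading=180, draw]
Final: pos=(-40,0), heading=180, 3 segment(s) drawn
Waypoints (4 total):
(0, 0)
(-19, 0)
(-29, 0)
(-40, 0)

Answer: (0, 0)
(-19, 0)
(-29, 0)
(-40, 0)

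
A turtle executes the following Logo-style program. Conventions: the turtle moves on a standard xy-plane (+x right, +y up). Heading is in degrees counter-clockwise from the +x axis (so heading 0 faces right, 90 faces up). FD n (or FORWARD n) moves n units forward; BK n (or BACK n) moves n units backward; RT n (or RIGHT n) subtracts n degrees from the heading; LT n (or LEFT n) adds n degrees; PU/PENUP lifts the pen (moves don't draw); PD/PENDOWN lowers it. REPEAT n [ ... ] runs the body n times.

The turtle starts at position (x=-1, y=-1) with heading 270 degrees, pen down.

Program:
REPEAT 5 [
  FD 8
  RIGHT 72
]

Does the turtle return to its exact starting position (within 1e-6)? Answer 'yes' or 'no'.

Answer: yes

Derivation:
Executing turtle program step by step:
Start: pos=(-1,-1), heading=270, pen down
REPEAT 5 [
  -- iteration 1/5 --
  FD 8: (-1,-1) -> (-1,-9) [heading=270, draw]
  RT 72: heading 270 -> 198
  -- iteration 2/5 --
  FD 8: (-1,-9) -> (-8.608,-11.472) [heading=198, draw]
  RT 72: heading 198 -> 126
  -- iteration 3/5 --
  FD 8: (-8.608,-11.472) -> (-13.311,-5) [heading=126, draw]
  RT 72: heading 126 -> 54
  -- iteration 4/5 --
  FD 8: (-13.311,-5) -> (-8.608,1.472) [heading=54, draw]
  RT 72: heading 54 -> 342
  -- iteration 5/5 --
  FD 8: (-8.608,1.472) -> (-1,-1) [heading=342, draw]
  RT 72: heading 342 -> 270
]
Final: pos=(-1,-1), heading=270, 5 segment(s) drawn

Start position: (-1, -1)
Final position: (-1, -1)
Distance = 0; < 1e-6 -> CLOSED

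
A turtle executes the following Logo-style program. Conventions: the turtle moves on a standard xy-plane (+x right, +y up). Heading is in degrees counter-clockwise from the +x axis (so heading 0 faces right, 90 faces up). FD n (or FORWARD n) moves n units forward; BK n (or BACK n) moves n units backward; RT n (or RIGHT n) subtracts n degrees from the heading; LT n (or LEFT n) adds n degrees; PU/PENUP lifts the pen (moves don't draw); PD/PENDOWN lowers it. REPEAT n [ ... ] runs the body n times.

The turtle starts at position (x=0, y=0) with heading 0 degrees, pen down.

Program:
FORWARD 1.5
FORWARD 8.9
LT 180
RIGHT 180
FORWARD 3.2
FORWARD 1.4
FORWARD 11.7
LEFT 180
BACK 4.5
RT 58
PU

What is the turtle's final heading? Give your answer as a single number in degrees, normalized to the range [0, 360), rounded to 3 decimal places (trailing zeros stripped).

Executing turtle program step by step:
Start: pos=(0,0), heading=0, pen down
FD 1.5: (0,0) -> (1.5,0) [heading=0, draw]
FD 8.9: (1.5,0) -> (10.4,0) [heading=0, draw]
LT 180: heading 0 -> 180
RT 180: heading 180 -> 0
FD 3.2: (10.4,0) -> (13.6,0) [heading=0, draw]
FD 1.4: (13.6,0) -> (15,0) [heading=0, draw]
FD 11.7: (15,0) -> (26.7,0) [heading=0, draw]
LT 180: heading 0 -> 180
BK 4.5: (26.7,0) -> (31.2,0) [heading=180, draw]
RT 58: heading 180 -> 122
PU: pen up
Final: pos=(31.2,0), heading=122, 6 segment(s) drawn

Answer: 122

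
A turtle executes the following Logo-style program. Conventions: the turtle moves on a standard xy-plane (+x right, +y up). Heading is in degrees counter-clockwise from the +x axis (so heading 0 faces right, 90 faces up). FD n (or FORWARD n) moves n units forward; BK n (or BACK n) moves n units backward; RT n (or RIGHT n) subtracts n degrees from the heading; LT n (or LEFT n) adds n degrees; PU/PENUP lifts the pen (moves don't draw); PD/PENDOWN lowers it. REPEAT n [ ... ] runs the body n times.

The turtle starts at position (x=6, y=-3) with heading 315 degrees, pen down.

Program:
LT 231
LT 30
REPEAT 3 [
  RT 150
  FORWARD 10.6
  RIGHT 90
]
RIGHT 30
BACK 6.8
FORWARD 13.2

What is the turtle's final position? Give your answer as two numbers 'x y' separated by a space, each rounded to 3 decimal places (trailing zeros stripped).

Answer: -0.365 -3.669

Derivation:
Executing turtle program step by step:
Start: pos=(6,-3), heading=315, pen down
LT 231: heading 315 -> 186
LT 30: heading 186 -> 216
REPEAT 3 [
  -- iteration 1/3 --
  RT 150: heading 216 -> 66
  FD 10.6: (6,-3) -> (10.311,6.684) [heading=66, draw]
  RT 90: heading 66 -> 336
  -- iteration 2/3 --
  RT 150: heading 336 -> 186
  FD 10.6: (10.311,6.684) -> (-0.231,5.576) [heading=186, draw]
  RT 90: heading 186 -> 96
  -- iteration 3/3 --
  RT 150: heading 96 -> 306
  FD 10.6: (-0.231,5.576) -> (6,-3) [heading=306, draw]
  RT 90: heading 306 -> 216
]
RT 30: heading 216 -> 186
BK 6.8: (6,-3) -> (12.763,-2.289) [heading=186, draw]
FD 13.2: (12.763,-2.289) -> (-0.365,-3.669) [heading=186, draw]
Final: pos=(-0.365,-3.669), heading=186, 5 segment(s) drawn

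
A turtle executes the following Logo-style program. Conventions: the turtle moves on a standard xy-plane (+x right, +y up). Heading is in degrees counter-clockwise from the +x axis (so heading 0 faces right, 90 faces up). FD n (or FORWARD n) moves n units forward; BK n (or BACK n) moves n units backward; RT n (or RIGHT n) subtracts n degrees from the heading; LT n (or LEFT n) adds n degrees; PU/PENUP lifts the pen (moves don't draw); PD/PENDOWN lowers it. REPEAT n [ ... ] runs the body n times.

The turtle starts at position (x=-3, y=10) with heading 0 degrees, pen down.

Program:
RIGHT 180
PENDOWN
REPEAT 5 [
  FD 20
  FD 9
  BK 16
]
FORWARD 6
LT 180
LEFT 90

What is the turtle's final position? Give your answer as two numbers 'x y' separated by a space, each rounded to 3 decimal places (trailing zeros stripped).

Executing turtle program step by step:
Start: pos=(-3,10), heading=0, pen down
RT 180: heading 0 -> 180
PD: pen down
REPEAT 5 [
  -- iteration 1/5 --
  FD 20: (-3,10) -> (-23,10) [heading=180, draw]
  FD 9: (-23,10) -> (-32,10) [heading=180, draw]
  BK 16: (-32,10) -> (-16,10) [heading=180, draw]
  -- iteration 2/5 --
  FD 20: (-16,10) -> (-36,10) [heading=180, draw]
  FD 9: (-36,10) -> (-45,10) [heading=180, draw]
  BK 16: (-45,10) -> (-29,10) [heading=180, draw]
  -- iteration 3/5 --
  FD 20: (-29,10) -> (-49,10) [heading=180, draw]
  FD 9: (-49,10) -> (-58,10) [heading=180, draw]
  BK 16: (-58,10) -> (-42,10) [heading=180, draw]
  -- iteration 4/5 --
  FD 20: (-42,10) -> (-62,10) [heading=180, draw]
  FD 9: (-62,10) -> (-71,10) [heading=180, draw]
  BK 16: (-71,10) -> (-55,10) [heading=180, draw]
  -- iteration 5/5 --
  FD 20: (-55,10) -> (-75,10) [heading=180, draw]
  FD 9: (-75,10) -> (-84,10) [heading=180, draw]
  BK 16: (-84,10) -> (-68,10) [heading=180, draw]
]
FD 6: (-68,10) -> (-74,10) [heading=180, draw]
LT 180: heading 180 -> 0
LT 90: heading 0 -> 90
Final: pos=(-74,10), heading=90, 16 segment(s) drawn

Answer: -74 10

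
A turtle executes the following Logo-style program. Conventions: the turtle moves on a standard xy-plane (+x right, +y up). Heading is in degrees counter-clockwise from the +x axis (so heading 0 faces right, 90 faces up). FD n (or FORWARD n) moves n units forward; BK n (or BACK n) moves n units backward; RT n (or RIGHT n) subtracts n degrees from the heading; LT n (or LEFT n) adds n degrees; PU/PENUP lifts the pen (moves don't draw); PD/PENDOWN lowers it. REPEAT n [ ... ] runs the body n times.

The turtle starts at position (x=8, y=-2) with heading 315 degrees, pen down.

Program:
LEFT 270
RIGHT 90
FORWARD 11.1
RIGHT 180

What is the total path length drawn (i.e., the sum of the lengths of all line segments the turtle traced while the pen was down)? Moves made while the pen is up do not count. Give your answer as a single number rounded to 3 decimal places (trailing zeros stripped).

Executing turtle program step by step:
Start: pos=(8,-2), heading=315, pen down
LT 270: heading 315 -> 225
RT 90: heading 225 -> 135
FD 11.1: (8,-2) -> (0.151,5.849) [heading=135, draw]
RT 180: heading 135 -> 315
Final: pos=(0.151,5.849), heading=315, 1 segment(s) drawn

Segment lengths:
  seg 1: (8,-2) -> (0.151,5.849), length = 11.1
Total = 11.1

Answer: 11.1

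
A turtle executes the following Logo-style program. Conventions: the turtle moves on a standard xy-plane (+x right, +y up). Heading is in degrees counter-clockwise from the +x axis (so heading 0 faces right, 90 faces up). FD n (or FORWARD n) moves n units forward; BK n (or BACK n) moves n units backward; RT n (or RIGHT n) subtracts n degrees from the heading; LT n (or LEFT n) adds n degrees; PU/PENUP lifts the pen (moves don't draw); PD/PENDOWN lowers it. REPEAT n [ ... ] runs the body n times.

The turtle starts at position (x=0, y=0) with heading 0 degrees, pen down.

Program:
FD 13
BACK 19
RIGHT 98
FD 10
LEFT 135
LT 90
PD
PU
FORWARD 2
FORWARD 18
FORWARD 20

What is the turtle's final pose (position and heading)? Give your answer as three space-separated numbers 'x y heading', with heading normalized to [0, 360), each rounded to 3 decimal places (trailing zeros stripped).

Executing turtle program step by step:
Start: pos=(0,0), heading=0, pen down
FD 13: (0,0) -> (13,0) [heading=0, draw]
BK 19: (13,0) -> (-6,0) [heading=0, draw]
RT 98: heading 0 -> 262
FD 10: (-6,0) -> (-7.392,-9.903) [heading=262, draw]
LT 135: heading 262 -> 37
LT 90: heading 37 -> 127
PD: pen down
PU: pen up
FD 2: (-7.392,-9.903) -> (-8.595,-8.305) [heading=127, move]
FD 18: (-8.595,-8.305) -> (-19.428,6.07) [heading=127, move]
FD 20: (-19.428,6.07) -> (-31.464,22.043) [heading=127, move]
Final: pos=(-31.464,22.043), heading=127, 3 segment(s) drawn

Answer: -31.464 22.043 127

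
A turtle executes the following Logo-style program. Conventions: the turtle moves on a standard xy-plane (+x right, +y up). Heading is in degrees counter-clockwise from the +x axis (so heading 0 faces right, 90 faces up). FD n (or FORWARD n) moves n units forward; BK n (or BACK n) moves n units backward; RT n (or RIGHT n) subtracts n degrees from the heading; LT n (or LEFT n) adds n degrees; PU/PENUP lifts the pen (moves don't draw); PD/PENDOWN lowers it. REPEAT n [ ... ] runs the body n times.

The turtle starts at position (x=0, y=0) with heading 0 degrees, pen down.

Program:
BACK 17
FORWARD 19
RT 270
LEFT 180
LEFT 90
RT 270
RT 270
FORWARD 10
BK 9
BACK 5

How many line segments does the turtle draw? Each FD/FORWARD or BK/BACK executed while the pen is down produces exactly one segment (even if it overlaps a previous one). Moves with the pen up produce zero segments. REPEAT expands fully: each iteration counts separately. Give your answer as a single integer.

Executing turtle program step by step:
Start: pos=(0,0), heading=0, pen down
BK 17: (0,0) -> (-17,0) [heading=0, draw]
FD 19: (-17,0) -> (2,0) [heading=0, draw]
RT 270: heading 0 -> 90
LT 180: heading 90 -> 270
LT 90: heading 270 -> 0
RT 270: heading 0 -> 90
RT 270: heading 90 -> 180
FD 10: (2,0) -> (-8,0) [heading=180, draw]
BK 9: (-8,0) -> (1,0) [heading=180, draw]
BK 5: (1,0) -> (6,0) [heading=180, draw]
Final: pos=(6,0), heading=180, 5 segment(s) drawn
Segments drawn: 5

Answer: 5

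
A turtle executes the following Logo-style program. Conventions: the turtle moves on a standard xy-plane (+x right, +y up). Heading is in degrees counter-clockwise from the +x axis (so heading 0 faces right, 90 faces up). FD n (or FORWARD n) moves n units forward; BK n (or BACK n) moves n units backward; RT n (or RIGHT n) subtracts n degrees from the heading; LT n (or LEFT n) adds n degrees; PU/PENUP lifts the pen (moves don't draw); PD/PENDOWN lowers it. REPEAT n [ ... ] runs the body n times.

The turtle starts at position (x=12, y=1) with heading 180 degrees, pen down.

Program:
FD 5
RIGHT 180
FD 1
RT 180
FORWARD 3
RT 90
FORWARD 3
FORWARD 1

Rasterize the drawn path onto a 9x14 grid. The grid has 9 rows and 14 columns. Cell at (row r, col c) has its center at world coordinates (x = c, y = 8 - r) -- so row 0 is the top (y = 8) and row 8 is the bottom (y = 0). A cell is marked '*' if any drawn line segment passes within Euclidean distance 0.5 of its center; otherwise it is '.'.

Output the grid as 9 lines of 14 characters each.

Segment 0: (12,1) -> (7,1)
Segment 1: (7,1) -> (8,1)
Segment 2: (8,1) -> (5,1)
Segment 3: (5,1) -> (5,4)
Segment 4: (5,4) -> (5,5)

Answer: ..............
..............
..............
.....*........
.....*........
.....*........
.....*........
.....********.
..............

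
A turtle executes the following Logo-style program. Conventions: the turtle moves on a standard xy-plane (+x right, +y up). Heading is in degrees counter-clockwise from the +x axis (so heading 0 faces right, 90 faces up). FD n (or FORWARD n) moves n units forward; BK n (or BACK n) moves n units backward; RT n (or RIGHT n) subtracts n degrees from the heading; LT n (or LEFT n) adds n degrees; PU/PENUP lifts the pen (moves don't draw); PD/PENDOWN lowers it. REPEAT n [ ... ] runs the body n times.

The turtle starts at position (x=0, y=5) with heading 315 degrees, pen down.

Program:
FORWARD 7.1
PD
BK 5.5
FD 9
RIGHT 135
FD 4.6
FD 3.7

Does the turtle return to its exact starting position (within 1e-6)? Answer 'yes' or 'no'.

Executing turtle program step by step:
Start: pos=(0,5), heading=315, pen down
FD 7.1: (0,5) -> (5.02,-0.02) [heading=315, draw]
PD: pen down
BK 5.5: (5.02,-0.02) -> (1.131,3.869) [heading=315, draw]
FD 9: (1.131,3.869) -> (7.495,-2.495) [heading=315, draw]
RT 135: heading 315 -> 180
FD 4.6: (7.495,-2.495) -> (2.895,-2.495) [heading=180, draw]
FD 3.7: (2.895,-2.495) -> (-0.805,-2.495) [heading=180, draw]
Final: pos=(-0.805,-2.495), heading=180, 5 segment(s) drawn

Start position: (0, 5)
Final position: (-0.805, -2.495)
Distance = 7.538; >= 1e-6 -> NOT closed

Answer: no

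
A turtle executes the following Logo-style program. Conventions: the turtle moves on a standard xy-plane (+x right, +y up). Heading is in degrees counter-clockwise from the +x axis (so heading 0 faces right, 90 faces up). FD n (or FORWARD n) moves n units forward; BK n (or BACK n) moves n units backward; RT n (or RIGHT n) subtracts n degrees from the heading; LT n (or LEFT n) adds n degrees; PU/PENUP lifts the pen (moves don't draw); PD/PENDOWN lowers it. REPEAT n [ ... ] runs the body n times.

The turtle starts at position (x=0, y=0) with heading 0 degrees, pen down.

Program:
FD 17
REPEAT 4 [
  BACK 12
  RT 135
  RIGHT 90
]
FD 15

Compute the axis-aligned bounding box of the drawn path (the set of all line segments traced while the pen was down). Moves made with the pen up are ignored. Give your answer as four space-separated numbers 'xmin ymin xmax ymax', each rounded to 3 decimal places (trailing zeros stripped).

Executing turtle program step by step:
Start: pos=(0,0), heading=0, pen down
FD 17: (0,0) -> (17,0) [heading=0, draw]
REPEAT 4 [
  -- iteration 1/4 --
  BK 12: (17,0) -> (5,0) [heading=0, draw]
  RT 135: heading 0 -> 225
  RT 90: heading 225 -> 135
  -- iteration 2/4 --
  BK 12: (5,0) -> (13.485,-8.485) [heading=135, draw]
  RT 135: heading 135 -> 0
  RT 90: heading 0 -> 270
  -- iteration 3/4 --
  BK 12: (13.485,-8.485) -> (13.485,3.515) [heading=270, draw]
  RT 135: heading 270 -> 135
  RT 90: heading 135 -> 45
  -- iteration 4/4 --
  BK 12: (13.485,3.515) -> (5,-4.971) [heading=45, draw]
  RT 135: heading 45 -> 270
  RT 90: heading 270 -> 180
]
FD 15: (5,-4.971) -> (-10,-4.971) [heading=180, draw]
Final: pos=(-10,-4.971), heading=180, 6 segment(s) drawn

Segment endpoints: x in {-10, 0, 5, 5, 13.485, 13.485, 17}, y in {-8.485, -4.971, -4.971, 0, 3.515}
xmin=-10, ymin=-8.485, xmax=17, ymax=3.515

Answer: -10 -8.485 17 3.515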